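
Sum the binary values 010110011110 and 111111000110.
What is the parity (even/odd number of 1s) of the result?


010110011110 = 1438
111111000110 = 4038
Sum = 5476 = 1010101100100
1s count = 6

even parity (6 ones in 1010101100100)


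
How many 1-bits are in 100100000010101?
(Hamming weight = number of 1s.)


Counting 1s in 100100000010101

5


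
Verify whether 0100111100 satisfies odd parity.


Number of 1s: 5

Yes, parity is correct (5 ones)


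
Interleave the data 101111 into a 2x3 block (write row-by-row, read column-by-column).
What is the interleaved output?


Matrix:
  101
  111
Read columns: 110111

110111


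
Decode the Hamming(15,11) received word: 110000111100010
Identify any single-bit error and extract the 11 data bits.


Syndrome = 1: error at position 1

Data: 00011100010 (corrected bit 1)


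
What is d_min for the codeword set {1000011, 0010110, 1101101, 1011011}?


Comparing all pairs, minimum distance: 2
Can detect 1 errors, correct 0 errors

2


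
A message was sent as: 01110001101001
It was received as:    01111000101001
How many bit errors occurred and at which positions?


XOR: 00001001000000

2 error(s) at position(s): 4, 7


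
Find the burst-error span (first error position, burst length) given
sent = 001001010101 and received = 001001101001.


XOR: 000000111100

Burst at position 6, length 4


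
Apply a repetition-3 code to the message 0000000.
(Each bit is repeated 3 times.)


Each bit -> 3 copies

000000000000000000000


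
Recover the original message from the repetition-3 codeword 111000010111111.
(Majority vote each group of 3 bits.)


Groups: 111, 000, 010, 111, 111
Majority votes: 10011

10011


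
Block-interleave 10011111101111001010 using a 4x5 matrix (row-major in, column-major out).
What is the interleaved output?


Matrix:
  10011
  11110
  11110
  01010
Read columns: 11100111011011111000

11100111011011111000


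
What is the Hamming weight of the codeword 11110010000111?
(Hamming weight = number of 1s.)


Counting 1s in 11110010000111

8


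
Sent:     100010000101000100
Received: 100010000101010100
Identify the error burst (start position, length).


XOR: 000000000000010000

Burst at position 13, length 1


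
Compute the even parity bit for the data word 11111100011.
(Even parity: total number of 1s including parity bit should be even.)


Number of 1s in data: 8
Parity bit: 0

0


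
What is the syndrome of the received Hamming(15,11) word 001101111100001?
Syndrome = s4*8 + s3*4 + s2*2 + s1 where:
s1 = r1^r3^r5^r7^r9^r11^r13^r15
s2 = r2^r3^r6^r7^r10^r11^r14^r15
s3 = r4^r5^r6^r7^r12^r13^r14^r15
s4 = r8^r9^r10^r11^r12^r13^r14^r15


s1=0, s2=1, s3=0, s4=0

Syndrome = 2 (error at position 2)


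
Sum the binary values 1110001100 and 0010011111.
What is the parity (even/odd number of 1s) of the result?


1110001100 = 908
0010011111 = 159
Sum = 1067 = 10000101011
1s count = 5

odd parity (5 ones in 10000101011)


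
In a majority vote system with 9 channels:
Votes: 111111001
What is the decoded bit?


Ones: 7 out of 9
Threshold: 5

1 (7/9 voted 1)


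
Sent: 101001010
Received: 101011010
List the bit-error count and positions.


XOR: 000010000

1 error(s) at position(s): 4


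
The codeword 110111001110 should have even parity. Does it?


Number of 1s: 8

Yes, parity is correct (8 ones)


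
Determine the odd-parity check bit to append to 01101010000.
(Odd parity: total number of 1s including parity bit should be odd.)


Number of 1s in data: 4
Parity bit: 1

1


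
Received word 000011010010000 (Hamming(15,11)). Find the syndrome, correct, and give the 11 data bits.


Syndrome = 0: no error detected

Data: 01100010000 (no errors)


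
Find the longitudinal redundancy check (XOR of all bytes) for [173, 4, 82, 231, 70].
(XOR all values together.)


XOR chain: 173 ^ 4 ^ 82 ^ 231 ^ 70 = 90

90


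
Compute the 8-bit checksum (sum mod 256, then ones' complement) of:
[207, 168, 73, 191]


Sum = 639 mod 256 = 127
Complement = 128

128


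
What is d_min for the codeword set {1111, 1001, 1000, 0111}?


Comparing all pairs, minimum distance: 1
Can detect 0 errors, correct 0 errors

1


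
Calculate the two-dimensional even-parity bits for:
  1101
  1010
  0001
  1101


Row parities: 1011
Column parities: 1011

Row P: 1011, Col P: 1011, Corner: 1


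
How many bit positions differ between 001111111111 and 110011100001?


XOR: 111100011110
Count of 1s: 8

8


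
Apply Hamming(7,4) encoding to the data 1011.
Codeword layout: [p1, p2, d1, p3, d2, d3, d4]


Parity bits: p1=0, p2=1, p3=0

0110011


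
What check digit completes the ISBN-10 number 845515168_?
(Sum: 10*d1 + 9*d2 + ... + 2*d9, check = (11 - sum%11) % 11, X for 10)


Weighted sum: 260
260 mod 11 = 7

Check digit: 4


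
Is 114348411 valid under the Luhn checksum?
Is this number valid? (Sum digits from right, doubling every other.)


Luhn sum = 31
31 mod 10 = 1

Invalid (Luhn sum mod 10 = 1)


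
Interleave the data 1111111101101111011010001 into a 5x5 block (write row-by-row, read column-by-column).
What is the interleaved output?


Matrix:
  11111
  11101
  10111
  10110
  10001
Read columns: 1111111000111101011011101

1111111000111101011011101


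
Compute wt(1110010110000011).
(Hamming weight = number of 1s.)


Counting 1s in 1110010110000011

8


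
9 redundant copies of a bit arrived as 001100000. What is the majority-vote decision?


Ones: 2 out of 9
Threshold: 5

0 (2/9 voted 1)


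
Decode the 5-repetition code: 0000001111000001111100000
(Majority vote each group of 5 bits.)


Groups: 00000, 01111, 00000, 11111, 00000
Majority votes: 01010

01010


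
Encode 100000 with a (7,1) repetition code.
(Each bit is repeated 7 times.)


Each bit -> 7 copies

111111100000000000000000000000000000000000


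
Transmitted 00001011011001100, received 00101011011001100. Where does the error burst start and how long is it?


XOR: 00100000000000000

Burst at position 2, length 1


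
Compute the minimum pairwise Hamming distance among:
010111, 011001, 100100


Comparing all pairs, minimum distance: 3
Can detect 2 errors, correct 1 errors

3


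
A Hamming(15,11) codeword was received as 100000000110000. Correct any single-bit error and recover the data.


Syndrome = 0: no error detected

Data: 00000110000 (no errors)


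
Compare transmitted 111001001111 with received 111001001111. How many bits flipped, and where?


XOR: 000000000000

0 errors (received matches sent)


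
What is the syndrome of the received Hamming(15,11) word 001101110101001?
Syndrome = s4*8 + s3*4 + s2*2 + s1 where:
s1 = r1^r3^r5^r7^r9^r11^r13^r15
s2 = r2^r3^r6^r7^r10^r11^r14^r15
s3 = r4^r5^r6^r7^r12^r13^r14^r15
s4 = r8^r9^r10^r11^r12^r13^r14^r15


s1=1, s2=1, s3=1, s4=0

Syndrome = 7 (error at position 7)


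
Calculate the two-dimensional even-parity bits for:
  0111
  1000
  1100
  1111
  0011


Row parities: 11000
Column parities: 1111

Row P: 11000, Col P: 1111, Corner: 0


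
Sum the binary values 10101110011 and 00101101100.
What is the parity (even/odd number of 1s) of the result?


10101110011 = 1395
00101101100 = 364
Sum = 1759 = 11011011111
1s count = 9

odd parity (9 ones in 11011011111)


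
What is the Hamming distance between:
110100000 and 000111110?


XOR: 110011110
Count of 1s: 6

6


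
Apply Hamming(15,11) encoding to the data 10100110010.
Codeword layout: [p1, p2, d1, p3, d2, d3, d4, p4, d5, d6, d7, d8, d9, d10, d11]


Parity bits: p1=0, p2=1, p3=0, p4=1

011001010110010


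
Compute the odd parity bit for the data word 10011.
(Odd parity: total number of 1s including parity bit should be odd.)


Number of 1s in data: 3
Parity bit: 0

0


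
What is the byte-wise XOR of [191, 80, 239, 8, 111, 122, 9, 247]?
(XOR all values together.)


XOR chain: 191 ^ 80 ^ 239 ^ 8 ^ 111 ^ 122 ^ 9 ^ 247 = 227

227


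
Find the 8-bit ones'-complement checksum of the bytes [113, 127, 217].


Sum = 457 mod 256 = 201
Complement = 54

54


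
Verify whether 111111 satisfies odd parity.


Number of 1s: 6

No, parity error (6 ones)


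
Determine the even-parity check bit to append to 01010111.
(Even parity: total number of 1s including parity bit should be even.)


Number of 1s in data: 5
Parity bit: 1

1


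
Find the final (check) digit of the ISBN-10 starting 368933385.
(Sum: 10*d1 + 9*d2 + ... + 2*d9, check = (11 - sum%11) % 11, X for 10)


Weighted sum: 290
290 mod 11 = 4

Check digit: 7


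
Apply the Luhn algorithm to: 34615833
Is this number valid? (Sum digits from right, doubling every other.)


Luhn sum = 32
32 mod 10 = 2

Invalid (Luhn sum mod 10 = 2)


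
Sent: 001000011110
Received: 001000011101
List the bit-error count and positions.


XOR: 000000000011

2 error(s) at position(s): 10, 11


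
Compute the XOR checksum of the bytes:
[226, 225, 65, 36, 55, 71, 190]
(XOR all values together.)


XOR chain: 226 ^ 225 ^ 65 ^ 36 ^ 55 ^ 71 ^ 190 = 168

168


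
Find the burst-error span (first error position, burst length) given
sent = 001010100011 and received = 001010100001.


XOR: 000000000010

Burst at position 10, length 1


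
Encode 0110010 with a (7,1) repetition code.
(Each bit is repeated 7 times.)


Each bit -> 7 copies

0000000111111111111110000000000000011111110000000


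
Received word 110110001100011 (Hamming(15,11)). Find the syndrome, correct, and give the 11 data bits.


Syndrome = 0: no error detected

Data: 01001100011 (no errors)


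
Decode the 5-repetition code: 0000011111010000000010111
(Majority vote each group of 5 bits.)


Groups: 00000, 11111, 01000, 00000, 10111
Majority votes: 01001

01001


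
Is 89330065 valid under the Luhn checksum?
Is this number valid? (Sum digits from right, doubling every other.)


Luhn sum = 33
33 mod 10 = 3

Invalid (Luhn sum mod 10 = 3)


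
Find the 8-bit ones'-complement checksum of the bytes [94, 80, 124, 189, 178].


Sum = 665 mod 256 = 153
Complement = 102

102


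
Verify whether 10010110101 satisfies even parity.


Number of 1s: 6

Yes, parity is correct (6 ones)


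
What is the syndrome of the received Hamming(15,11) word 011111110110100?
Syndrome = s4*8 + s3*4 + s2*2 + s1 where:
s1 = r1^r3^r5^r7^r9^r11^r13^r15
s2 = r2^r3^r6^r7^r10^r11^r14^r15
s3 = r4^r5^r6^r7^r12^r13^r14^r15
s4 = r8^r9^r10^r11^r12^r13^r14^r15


s1=1, s2=0, s3=1, s4=0

Syndrome = 5 (error at position 5)


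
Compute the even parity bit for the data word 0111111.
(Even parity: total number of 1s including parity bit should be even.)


Number of 1s in data: 6
Parity bit: 0

0


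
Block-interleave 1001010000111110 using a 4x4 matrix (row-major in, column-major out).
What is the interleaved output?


Matrix:
  1001
  0100
  0011
  1110
Read columns: 1001010100111010

1001010100111010


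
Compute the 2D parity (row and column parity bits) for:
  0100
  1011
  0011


Row parities: 110
Column parities: 1100

Row P: 110, Col P: 1100, Corner: 0


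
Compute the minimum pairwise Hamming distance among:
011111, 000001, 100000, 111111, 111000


Comparing all pairs, minimum distance: 1
Can detect 0 errors, correct 0 errors

1


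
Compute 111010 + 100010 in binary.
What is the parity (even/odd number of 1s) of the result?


111010 = 58
100010 = 34
Sum = 92 = 1011100
1s count = 4

even parity (4 ones in 1011100)


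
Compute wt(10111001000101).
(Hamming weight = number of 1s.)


Counting 1s in 10111001000101

7


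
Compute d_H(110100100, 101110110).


XOR: 011010010
Count of 1s: 4

4


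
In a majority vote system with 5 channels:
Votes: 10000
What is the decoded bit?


Ones: 1 out of 5
Threshold: 3

0 (1/5 voted 1)


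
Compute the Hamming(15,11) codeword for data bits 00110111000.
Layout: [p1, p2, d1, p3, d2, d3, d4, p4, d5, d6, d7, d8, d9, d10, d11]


Parity bits: p1=0, p2=0, p3=1, p4=1

000101110111000


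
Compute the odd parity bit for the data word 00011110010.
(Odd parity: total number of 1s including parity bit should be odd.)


Number of 1s in data: 5
Parity bit: 0

0


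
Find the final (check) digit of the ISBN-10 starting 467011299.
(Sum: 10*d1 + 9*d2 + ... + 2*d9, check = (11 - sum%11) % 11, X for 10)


Weighted sum: 214
214 mod 11 = 5

Check digit: 6


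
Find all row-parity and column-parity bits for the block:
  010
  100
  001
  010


Row parities: 1111
Column parities: 101

Row P: 1111, Col P: 101, Corner: 0


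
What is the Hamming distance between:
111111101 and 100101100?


XOR: 011010001
Count of 1s: 4

4


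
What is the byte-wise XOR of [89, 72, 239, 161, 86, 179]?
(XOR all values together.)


XOR chain: 89 ^ 72 ^ 239 ^ 161 ^ 86 ^ 179 = 186

186


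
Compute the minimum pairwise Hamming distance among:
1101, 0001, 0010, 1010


Comparing all pairs, minimum distance: 1
Can detect 0 errors, correct 0 errors

1


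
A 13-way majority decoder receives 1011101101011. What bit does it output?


Ones: 9 out of 13
Threshold: 7

1 (9/13 voted 1)


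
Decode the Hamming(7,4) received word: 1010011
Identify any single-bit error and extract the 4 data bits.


Syndrome = 3: error at position 3

Data: 0011 (corrected bit 3)


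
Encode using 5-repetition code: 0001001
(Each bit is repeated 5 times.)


Each bit -> 5 copies

00000000000000011111000000000011111


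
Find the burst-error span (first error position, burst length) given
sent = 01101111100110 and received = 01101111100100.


XOR: 00000000000010

Burst at position 12, length 1


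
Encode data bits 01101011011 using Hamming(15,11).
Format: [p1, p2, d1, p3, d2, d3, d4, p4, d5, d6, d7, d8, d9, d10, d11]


Parity bits: p1=0, p2=0, p3=1, p4=1

000111011011011


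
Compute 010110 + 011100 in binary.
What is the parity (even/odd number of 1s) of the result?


010110 = 22
011100 = 28
Sum = 50 = 110010
1s count = 3

odd parity (3 ones in 110010)


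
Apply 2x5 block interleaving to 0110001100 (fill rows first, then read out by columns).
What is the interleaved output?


Matrix:
  01100
  01100
Read columns: 0011110000

0011110000


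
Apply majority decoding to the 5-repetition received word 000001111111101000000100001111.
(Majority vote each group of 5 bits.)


Groups: 00000, 11111, 11101, 00000, 01000, 01111
Majority votes: 011001

011001


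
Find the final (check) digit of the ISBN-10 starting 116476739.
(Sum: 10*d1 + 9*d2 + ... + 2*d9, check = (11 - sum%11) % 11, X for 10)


Weighted sum: 222
222 mod 11 = 2

Check digit: 9


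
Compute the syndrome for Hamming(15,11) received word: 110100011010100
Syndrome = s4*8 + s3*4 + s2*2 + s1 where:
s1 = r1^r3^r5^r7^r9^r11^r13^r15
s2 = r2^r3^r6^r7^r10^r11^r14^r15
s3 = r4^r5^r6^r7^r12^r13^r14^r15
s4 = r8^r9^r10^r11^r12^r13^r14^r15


s1=0, s2=0, s3=0, s4=0

Syndrome = 0 (no error)


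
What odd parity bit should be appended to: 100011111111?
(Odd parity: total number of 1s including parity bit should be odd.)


Number of 1s in data: 9
Parity bit: 0

0


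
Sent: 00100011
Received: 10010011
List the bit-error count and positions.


XOR: 10110000

3 error(s) at position(s): 0, 2, 3


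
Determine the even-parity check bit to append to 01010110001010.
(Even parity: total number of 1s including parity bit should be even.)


Number of 1s in data: 6
Parity bit: 0

0


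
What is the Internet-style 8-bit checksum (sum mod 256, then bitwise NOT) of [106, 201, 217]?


Sum = 524 mod 256 = 12
Complement = 243

243


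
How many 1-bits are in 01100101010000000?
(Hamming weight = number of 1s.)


Counting 1s in 01100101010000000

5


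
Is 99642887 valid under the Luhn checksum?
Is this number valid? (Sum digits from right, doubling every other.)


Luhn sum = 51
51 mod 10 = 1

Invalid (Luhn sum mod 10 = 1)


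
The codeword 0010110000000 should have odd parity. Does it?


Number of 1s: 3

Yes, parity is correct (3 ones)


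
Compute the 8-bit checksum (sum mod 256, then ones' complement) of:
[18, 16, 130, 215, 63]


Sum = 442 mod 256 = 186
Complement = 69

69


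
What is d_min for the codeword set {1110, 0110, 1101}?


Comparing all pairs, minimum distance: 1
Can detect 0 errors, correct 0 errors

1


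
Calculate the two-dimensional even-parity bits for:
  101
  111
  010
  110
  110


Row parities: 01100
Column parities: 000

Row P: 01100, Col P: 000, Corner: 0


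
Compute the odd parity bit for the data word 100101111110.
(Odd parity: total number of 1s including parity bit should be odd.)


Number of 1s in data: 8
Parity bit: 1

1


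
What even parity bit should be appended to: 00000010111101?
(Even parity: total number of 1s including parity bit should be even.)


Number of 1s in data: 6
Parity bit: 0

0


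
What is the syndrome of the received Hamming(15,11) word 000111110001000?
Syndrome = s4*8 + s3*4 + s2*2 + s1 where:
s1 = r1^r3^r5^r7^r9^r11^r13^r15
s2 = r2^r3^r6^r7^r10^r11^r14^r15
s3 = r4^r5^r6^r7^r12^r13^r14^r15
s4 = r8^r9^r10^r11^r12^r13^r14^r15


s1=0, s2=0, s3=1, s4=0

Syndrome = 4 (error at position 4)


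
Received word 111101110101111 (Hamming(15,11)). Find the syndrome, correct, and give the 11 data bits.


Syndrome = 7: error at position 7

Data: 10100101111 (corrected bit 7)


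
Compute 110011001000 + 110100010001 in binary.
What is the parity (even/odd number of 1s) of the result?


110011001000 = 3272
110100010001 = 3345
Sum = 6617 = 1100111011001
1s count = 8

even parity (8 ones in 1100111011001)


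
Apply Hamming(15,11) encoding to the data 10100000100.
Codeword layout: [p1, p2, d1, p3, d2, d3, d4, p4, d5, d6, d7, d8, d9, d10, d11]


Parity bits: p1=0, p2=0, p3=0, p4=1

001001010000100


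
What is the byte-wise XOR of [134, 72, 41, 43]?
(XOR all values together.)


XOR chain: 134 ^ 72 ^ 41 ^ 43 = 204

204


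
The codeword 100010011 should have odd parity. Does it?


Number of 1s: 4

No, parity error (4 ones)


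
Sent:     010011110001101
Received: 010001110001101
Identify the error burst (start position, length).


XOR: 000010000000000

Burst at position 4, length 1


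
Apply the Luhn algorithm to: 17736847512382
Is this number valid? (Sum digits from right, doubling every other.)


Luhn sum = 61
61 mod 10 = 1

Invalid (Luhn sum mod 10 = 1)


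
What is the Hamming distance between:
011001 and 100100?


XOR: 111101
Count of 1s: 5

5


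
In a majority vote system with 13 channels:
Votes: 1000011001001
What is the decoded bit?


Ones: 5 out of 13
Threshold: 7

0 (5/13 voted 1)


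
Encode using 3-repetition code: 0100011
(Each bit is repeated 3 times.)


Each bit -> 3 copies

000111000000000111111


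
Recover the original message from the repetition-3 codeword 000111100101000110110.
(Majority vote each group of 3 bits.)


Groups: 000, 111, 100, 101, 000, 110, 110
Majority votes: 0101011

0101011


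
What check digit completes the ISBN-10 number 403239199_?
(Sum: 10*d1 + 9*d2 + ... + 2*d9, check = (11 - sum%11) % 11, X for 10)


Weighted sum: 190
190 mod 11 = 3

Check digit: 8


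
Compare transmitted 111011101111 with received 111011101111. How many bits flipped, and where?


XOR: 000000000000

0 errors (received matches sent)


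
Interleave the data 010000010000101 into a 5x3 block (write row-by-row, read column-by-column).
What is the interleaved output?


Matrix:
  010
  000
  010
  000
  101
Read columns: 000011010000001

000011010000001


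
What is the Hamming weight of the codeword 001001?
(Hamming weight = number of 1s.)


Counting 1s in 001001

2


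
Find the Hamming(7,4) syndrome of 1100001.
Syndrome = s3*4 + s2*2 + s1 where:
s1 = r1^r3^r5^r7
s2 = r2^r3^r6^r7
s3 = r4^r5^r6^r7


s1=0, s2=0, s3=1

Syndrome = 4 (error at position 4)


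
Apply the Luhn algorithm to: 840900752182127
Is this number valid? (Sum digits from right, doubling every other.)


Luhn sum = 61
61 mod 10 = 1

Invalid (Luhn sum mod 10 = 1)


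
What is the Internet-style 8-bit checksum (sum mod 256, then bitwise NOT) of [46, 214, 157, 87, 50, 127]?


Sum = 681 mod 256 = 169
Complement = 86

86


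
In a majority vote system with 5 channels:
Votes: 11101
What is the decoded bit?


Ones: 4 out of 5
Threshold: 3

1 (4/5 voted 1)


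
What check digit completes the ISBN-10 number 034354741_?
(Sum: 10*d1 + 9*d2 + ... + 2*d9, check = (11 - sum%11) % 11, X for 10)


Weighted sum: 172
172 mod 11 = 7

Check digit: 4


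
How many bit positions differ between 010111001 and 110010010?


XOR: 100101011
Count of 1s: 5

5


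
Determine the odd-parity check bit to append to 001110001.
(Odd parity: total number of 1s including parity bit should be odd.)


Number of 1s in data: 4
Parity bit: 1

1


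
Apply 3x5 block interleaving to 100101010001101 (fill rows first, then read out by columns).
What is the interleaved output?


Matrix:
  10010
  10100
  01101
Read columns: 110001011100001

110001011100001


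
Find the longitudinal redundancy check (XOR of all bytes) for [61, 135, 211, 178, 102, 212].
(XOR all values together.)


XOR chain: 61 ^ 135 ^ 211 ^ 178 ^ 102 ^ 212 = 105

105


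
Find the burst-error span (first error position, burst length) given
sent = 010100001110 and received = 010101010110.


XOR: 000001011000

Burst at position 5, length 4


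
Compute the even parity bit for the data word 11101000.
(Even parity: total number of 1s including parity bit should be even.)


Number of 1s in data: 4
Parity bit: 0

0


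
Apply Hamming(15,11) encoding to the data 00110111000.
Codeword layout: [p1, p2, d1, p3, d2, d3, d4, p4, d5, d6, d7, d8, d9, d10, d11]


Parity bits: p1=0, p2=0, p3=1, p4=1

000101110111000


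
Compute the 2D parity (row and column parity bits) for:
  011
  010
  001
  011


Row parities: 0110
Column parities: 011

Row P: 0110, Col P: 011, Corner: 0


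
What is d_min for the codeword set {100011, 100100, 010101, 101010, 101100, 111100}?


Comparing all pairs, minimum distance: 1
Can detect 0 errors, correct 0 errors

1


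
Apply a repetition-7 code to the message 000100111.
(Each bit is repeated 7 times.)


Each bit -> 7 copies

000000000000000000000111111100000000000000111111111111111111111


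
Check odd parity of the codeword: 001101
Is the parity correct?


Number of 1s: 3

Yes, parity is correct (3 ones)


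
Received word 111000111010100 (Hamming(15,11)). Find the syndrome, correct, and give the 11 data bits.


Syndrome = 0: no error detected

Data: 10011010100 (no errors)


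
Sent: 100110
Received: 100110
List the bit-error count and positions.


XOR: 000000

0 errors (received matches sent)


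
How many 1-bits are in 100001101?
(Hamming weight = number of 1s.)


Counting 1s in 100001101

4


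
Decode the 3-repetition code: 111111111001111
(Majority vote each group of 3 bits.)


Groups: 111, 111, 111, 001, 111
Majority votes: 11101

11101


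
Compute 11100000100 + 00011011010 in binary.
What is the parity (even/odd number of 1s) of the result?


11100000100 = 1796
00011011010 = 218
Sum = 2014 = 11111011110
1s count = 9

odd parity (9 ones in 11111011110)


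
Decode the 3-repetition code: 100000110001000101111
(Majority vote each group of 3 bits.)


Groups: 100, 000, 110, 001, 000, 101, 111
Majority votes: 0010011

0010011


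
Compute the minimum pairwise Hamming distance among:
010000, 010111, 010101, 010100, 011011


Comparing all pairs, minimum distance: 1
Can detect 0 errors, correct 0 errors

1


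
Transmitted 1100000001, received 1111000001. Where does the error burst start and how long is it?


XOR: 0011000000

Burst at position 2, length 2


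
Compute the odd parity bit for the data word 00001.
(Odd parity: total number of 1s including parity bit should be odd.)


Number of 1s in data: 1
Parity bit: 0

0


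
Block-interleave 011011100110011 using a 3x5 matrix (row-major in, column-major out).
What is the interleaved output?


Matrix:
  01101
  11001
  10011
Read columns: 011110100001111

011110100001111


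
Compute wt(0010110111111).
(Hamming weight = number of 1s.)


Counting 1s in 0010110111111

9


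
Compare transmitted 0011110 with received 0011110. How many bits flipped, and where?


XOR: 0000000

0 errors (received matches sent)


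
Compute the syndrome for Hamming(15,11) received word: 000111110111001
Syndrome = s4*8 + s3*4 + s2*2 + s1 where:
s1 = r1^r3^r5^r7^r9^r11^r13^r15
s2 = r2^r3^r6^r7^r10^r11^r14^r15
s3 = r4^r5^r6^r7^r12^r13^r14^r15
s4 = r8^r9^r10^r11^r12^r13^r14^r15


s1=0, s2=1, s3=0, s4=1

Syndrome = 10 (error at position 10)


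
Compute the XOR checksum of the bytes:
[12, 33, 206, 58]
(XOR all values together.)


XOR chain: 12 ^ 33 ^ 206 ^ 58 = 217

217


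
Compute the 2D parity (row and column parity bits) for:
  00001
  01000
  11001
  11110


Row parities: 1110
Column parities: 01110

Row P: 1110, Col P: 01110, Corner: 1


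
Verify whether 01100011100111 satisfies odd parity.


Number of 1s: 8

No, parity error (8 ones)


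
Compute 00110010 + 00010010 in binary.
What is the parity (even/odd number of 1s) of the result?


00110010 = 50
00010010 = 18
Sum = 68 = 1000100
1s count = 2

even parity (2 ones in 1000100)


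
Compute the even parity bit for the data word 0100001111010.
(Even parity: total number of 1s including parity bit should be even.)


Number of 1s in data: 6
Parity bit: 0

0


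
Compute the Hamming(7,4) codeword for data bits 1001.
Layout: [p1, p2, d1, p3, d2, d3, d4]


Parity bits: p1=0, p2=0, p3=1

0011001


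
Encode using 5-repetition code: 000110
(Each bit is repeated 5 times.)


Each bit -> 5 copies

000000000000000111111111100000


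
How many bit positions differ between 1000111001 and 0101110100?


XOR: 1101001101
Count of 1s: 6

6


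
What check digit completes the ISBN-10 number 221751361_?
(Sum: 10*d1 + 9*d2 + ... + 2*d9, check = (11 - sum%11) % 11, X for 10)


Weighted sum: 162
162 mod 11 = 8

Check digit: 3


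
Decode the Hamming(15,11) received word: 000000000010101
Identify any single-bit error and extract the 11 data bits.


Syndrome = 9: error at position 9

Data: 00001010101 (corrected bit 9)


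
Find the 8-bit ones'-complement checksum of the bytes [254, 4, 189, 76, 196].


Sum = 719 mod 256 = 207
Complement = 48

48


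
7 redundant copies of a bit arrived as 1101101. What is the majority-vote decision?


Ones: 5 out of 7
Threshold: 4

1 (5/7 voted 1)


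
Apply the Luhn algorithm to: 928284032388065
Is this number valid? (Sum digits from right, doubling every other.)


Luhn sum = 78
78 mod 10 = 8

Invalid (Luhn sum mod 10 = 8)


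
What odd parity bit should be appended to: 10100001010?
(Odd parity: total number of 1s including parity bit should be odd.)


Number of 1s in data: 4
Parity bit: 1

1


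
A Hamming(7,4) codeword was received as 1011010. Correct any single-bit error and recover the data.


Syndrome = 0: no error detected

Data: 1010 (no errors)


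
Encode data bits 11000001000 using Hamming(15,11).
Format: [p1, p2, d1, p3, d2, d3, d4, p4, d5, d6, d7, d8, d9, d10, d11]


Parity bits: p1=0, p2=1, p3=0, p4=1

011010010001000


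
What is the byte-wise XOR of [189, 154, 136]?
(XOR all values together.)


XOR chain: 189 ^ 154 ^ 136 = 175

175


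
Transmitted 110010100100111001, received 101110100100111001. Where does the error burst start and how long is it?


XOR: 011100000000000000

Burst at position 1, length 3


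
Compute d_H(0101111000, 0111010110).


XOR: 0010101110
Count of 1s: 5

5


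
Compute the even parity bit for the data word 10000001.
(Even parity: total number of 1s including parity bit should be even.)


Number of 1s in data: 2
Parity bit: 0

0


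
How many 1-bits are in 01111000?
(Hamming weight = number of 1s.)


Counting 1s in 01111000

4


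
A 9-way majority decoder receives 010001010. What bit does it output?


Ones: 3 out of 9
Threshold: 5

0 (3/9 voted 1)


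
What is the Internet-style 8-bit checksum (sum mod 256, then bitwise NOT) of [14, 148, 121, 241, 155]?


Sum = 679 mod 256 = 167
Complement = 88

88


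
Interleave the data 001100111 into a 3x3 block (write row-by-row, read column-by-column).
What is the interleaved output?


Matrix:
  001
  100
  111
Read columns: 011001101

011001101


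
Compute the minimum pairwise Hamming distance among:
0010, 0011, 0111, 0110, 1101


Comparing all pairs, minimum distance: 1
Can detect 0 errors, correct 0 errors

1


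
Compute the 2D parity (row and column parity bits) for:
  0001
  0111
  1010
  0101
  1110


Row parities: 11001
Column parities: 0111

Row P: 11001, Col P: 0111, Corner: 1


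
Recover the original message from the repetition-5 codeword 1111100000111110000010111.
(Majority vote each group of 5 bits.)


Groups: 11111, 00000, 11111, 00000, 10111
Majority votes: 10101

10101


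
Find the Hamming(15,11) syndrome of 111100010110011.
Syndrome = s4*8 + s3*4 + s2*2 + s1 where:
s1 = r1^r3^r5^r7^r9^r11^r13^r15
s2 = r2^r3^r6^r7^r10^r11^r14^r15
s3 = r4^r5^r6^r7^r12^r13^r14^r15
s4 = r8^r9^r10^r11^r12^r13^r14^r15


s1=0, s2=0, s3=1, s4=1

Syndrome = 12 (error at position 12)


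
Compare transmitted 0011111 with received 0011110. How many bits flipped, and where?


XOR: 0000001

1 error(s) at position(s): 6


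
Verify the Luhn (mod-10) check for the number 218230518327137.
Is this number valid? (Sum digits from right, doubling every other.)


Luhn sum = 61
61 mod 10 = 1

Invalid (Luhn sum mod 10 = 1)


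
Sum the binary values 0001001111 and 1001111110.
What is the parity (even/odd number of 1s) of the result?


0001001111 = 79
1001111110 = 638
Sum = 717 = 1011001101
1s count = 6

even parity (6 ones in 1011001101)


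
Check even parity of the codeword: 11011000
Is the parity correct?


Number of 1s: 4

Yes, parity is correct (4 ones)


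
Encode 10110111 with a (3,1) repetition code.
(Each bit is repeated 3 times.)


Each bit -> 3 copies

111000111111000111111111


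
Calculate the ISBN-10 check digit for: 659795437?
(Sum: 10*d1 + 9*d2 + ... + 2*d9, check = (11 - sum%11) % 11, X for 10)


Weighted sum: 344
344 mod 11 = 3

Check digit: 8


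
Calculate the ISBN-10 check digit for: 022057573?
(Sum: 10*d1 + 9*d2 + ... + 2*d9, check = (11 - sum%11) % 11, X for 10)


Weighted sum: 146
146 mod 11 = 3

Check digit: 8


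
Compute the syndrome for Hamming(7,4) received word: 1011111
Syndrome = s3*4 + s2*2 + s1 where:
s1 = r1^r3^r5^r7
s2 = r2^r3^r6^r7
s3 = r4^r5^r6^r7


s1=0, s2=1, s3=0

Syndrome = 2 (error at position 2)


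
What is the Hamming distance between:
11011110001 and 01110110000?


XOR: 10101000001
Count of 1s: 4

4


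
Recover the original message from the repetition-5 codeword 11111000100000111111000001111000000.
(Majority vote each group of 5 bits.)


Groups: 11111, 00010, 00001, 11111, 00000, 11110, 00000
Majority votes: 1001010

1001010


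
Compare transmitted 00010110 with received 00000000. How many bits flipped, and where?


XOR: 00010110

3 error(s) at position(s): 3, 5, 6


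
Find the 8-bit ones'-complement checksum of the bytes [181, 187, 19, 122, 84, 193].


Sum = 786 mod 256 = 18
Complement = 237

237


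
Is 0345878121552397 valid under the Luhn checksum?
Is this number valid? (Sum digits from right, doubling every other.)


Luhn sum = 72
72 mod 10 = 2

Invalid (Luhn sum mod 10 = 2)


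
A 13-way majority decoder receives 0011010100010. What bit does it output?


Ones: 5 out of 13
Threshold: 7

0 (5/13 voted 1)


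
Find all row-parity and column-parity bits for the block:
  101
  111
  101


Row parities: 010
Column parities: 111

Row P: 010, Col P: 111, Corner: 1


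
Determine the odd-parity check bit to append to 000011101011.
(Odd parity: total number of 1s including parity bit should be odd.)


Number of 1s in data: 6
Parity bit: 1

1


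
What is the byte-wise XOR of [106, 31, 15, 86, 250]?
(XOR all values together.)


XOR chain: 106 ^ 31 ^ 15 ^ 86 ^ 250 = 214

214


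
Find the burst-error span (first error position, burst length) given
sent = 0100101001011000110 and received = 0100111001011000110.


XOR: 0000010000000000000

Burst at position 5, length 1


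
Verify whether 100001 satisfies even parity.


Number of 1s: 2

Yes, parity is correct (2 ones)


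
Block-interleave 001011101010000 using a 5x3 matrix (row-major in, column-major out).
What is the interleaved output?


Matrix:
  001
  011
  101
  010
  000
Read columns: 001000101011100

001000101011100


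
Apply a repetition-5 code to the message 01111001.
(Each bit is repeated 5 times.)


Each bit -> 5 copies

0000011111111111111111111000000000011111


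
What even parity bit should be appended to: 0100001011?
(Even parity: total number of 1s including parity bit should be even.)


Number of 1s in data: 4
Parity bit: 0

0


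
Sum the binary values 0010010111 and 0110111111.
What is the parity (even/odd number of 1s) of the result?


0010010111 = 151
0110111111 = 447
Sum = 598 = 1001010110
1s count = 5

odd parity (5 ones in 1001010110)


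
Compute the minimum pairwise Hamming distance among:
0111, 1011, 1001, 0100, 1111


Comparing all pairs, minimum distance: 1
Can detect 0 errors, correct 0 errors

1


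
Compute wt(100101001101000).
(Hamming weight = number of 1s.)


Counting 1s in 100101001101000

6


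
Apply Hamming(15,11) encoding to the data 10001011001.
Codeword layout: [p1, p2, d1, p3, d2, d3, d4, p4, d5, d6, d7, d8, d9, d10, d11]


Parity bits: p1=0, p2=1, p3=0, p4=0

011000001011001


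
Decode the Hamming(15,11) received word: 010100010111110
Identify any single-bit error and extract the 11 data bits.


Syndrome = 0: no error detected

Data: 00000111110 (no errors)


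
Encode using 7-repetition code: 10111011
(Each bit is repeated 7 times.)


Each bit -> 7 copies

11111110000000111111111111111111111000000011111111111111


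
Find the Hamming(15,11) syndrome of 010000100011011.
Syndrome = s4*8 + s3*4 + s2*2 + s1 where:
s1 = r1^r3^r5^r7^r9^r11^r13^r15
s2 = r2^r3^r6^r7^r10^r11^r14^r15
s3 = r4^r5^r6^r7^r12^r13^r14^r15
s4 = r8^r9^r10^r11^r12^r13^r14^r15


s1=1, s2=1, s3=0, s4=0

Syndrome = 3 (error at position 3)


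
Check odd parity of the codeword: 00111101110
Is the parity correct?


Number of 1s: 7

Yes, parity is correct (7 ones)


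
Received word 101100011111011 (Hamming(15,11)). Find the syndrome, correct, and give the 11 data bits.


Syndrome = 11: error at position 11

Data: 10001101011 (corrected bit 11)


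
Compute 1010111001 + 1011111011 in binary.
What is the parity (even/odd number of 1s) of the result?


1010111001 = 697
1011111011 = 763
Sum = 1460 = 10110110100
1s count = 6

even parity (6 ones in 10110110100)


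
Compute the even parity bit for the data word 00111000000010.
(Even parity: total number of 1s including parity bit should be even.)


Number of 1s in data: 4
Parity bit: 0

0


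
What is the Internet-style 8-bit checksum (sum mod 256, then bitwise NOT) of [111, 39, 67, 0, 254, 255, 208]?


Sum = 934 mod 256 = 166
Complement = 89

89


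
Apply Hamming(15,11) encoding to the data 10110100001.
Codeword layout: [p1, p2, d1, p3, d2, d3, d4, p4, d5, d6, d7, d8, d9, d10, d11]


Parity bits: p1=1, p2=1, p3=1, p4=0

111101100100001


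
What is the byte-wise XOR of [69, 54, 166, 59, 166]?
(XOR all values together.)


XOR chain: 69 ^ 54 ^ 166 ^ 59 ^ 166 = 72

72


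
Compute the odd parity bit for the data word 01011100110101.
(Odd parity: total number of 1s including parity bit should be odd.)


Number of 1s in data: 8
Parity bit: 1

1


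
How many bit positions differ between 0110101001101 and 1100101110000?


XOR: 1010000111101
Count of 1s: 7

7


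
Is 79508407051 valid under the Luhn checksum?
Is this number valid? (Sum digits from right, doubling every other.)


Luhn sum = 44
44 mod 10 = 4

Invalid (Luhn sum mod 10 = 4)


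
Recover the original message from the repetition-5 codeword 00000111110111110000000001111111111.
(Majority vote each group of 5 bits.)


Groups: 00000, 11111, 01111, 10000, 00000, 11111, 11111
Majority votes: 0110011

0110011


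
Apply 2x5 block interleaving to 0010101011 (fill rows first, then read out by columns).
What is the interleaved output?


Matrix:
  00101
  01011
Read columns: 0001100111

0001100111


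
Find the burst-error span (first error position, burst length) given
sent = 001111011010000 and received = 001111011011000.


XOR: 000000000001000

Burst at position 11, length 1


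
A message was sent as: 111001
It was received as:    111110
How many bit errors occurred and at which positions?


XOR: 000111

3 error(s) at position(s): 3, 4, 5


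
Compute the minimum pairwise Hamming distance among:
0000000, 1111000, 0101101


Comparing all pairs, minimum distance: 4
Can detect 3 errors, correct 1 errors

4


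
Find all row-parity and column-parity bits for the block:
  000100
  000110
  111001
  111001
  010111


Row parities: 10000
Column parities: 010101

Row P: 10000, Col P: 010101, Corner: 1


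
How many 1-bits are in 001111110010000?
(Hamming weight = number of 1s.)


Counting 1s in 001111110010000

7


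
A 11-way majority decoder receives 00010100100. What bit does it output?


Ones: 3 out of 11
Threshold: 6

0 (3/11 voted 1)


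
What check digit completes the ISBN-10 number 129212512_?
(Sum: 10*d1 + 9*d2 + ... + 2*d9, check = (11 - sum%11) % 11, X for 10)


Weighted sum: 157
157 mod 11 = 3

Check digit: 8


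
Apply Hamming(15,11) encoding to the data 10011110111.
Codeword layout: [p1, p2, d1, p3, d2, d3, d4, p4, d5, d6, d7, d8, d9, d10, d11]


Parity bits: p1=0, p2=0, p3=0, p4=0

001000101110111


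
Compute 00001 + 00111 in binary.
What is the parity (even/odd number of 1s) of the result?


00001 = 1
00111 = 7
Sum = 8 = 1000
1s count = 1

odd parity (1 ones in 1000)


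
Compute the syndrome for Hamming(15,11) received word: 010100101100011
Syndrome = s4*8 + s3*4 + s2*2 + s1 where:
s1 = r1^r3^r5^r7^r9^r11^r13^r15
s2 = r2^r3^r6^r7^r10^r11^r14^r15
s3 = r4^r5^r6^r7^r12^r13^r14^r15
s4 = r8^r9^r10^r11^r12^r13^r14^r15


s1=1, s2=1, s3=0, s4=0

Syndrome = 3 (error at position 3)


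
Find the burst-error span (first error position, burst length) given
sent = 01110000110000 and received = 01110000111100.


XOR: 00000000001100

Burst at position 10, length 2


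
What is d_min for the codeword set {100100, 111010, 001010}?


Comparing all pairs, minimum distance: 2
Can detect 1 errors, correct 0 errors

2


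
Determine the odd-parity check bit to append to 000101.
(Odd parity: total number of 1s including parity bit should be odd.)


Number of 1s in data: 2
Parity bit: 1

1


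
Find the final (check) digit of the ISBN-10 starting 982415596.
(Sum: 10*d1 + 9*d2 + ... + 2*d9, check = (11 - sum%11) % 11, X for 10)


Weighted sum: 296
296 mod 11 = 10

Check digit: 1


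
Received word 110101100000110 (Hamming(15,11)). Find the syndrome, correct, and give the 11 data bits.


Syndrome = 5: error at position 5

Data: 01110000110 (corrected bit 5)
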